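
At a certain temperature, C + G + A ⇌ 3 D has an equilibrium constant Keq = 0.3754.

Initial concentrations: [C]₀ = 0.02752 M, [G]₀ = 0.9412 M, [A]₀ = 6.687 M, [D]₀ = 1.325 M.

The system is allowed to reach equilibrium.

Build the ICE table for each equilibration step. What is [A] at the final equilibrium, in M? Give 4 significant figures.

[A]_eq = 6.855 M

Q₀ = 13.43 vs Keq = 0.3754 ⇒ Q>K, reverse
Step 1:
                   C          G          A          D
  Initial    0.02752     0.9412      6.687      1.325
  Change      0.1675     0.1675     0.1675    -0.5025
  Equil        0.195      1.109      6.855     0.8225
  solve Keq expr → x = -0.1675; check Q = 0.3754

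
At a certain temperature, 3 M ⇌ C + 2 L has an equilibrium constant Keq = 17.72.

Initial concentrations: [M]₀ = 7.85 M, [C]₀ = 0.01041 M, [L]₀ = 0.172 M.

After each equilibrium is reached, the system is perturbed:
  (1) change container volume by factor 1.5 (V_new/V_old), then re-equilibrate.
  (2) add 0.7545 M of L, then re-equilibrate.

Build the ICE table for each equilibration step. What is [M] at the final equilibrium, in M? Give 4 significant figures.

[M]_eq = 1.024 M

Q₀ = 6.3665e-07 vs Keq = 17.72 ⇒ Q<K, forward
Step 1:
                    M           C           L
  Initial        7.85     0.01041       0.172
  Change       -6.495       2.165        4.33
  Equil         1.355       2.175       4.502
  solve Keq expr → x = 2.165; check Q = 17.72
Then change container volume by factor 1.5 (V_new/V_old).
Step 2:
                    M           C           L
  Initial      0.9034        1.45       3.001
  Change            0           0           0
  Equil        0.9034        1.45       3.001
  solve Keq expr → x = 0; check Q = 17.72
Then add 0.7545 M of L.
Step 3:
                    M           C           L
  Initial      0.9034        1.45       3.756
  Change       0.1209    -0.04031    -0.08063
  Equil         1.024        1.41       3.675
  solve Keq expr → x = -0.04031; check Q = 17.72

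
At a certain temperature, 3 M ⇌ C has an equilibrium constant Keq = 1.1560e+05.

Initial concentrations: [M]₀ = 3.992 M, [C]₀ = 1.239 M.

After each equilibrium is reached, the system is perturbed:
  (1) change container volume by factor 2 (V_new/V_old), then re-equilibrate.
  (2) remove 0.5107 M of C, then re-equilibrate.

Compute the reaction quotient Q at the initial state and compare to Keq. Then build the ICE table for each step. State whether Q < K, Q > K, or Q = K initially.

Q₀ = 0.01948; Q < K (proceeds forward)

Q₀ = 0.01948 vs Keq = 1.1560e+05 ⇒ Q<K, forward
Step 1:
                    M           C
  Initial       3.992       1.239
  Change       -3.964       1.321
  Equil       0.02808        2.56
  solve Keq expr → x = 1.321; check Q = 1.1560e+05
Then change container volume by factor 2 (V_new/V_old).
Step 2:
                    M           C
  Initial     0.01404        1.28
  Change     0.008232   -0.002744
  Equil       0.02227       1.277
  solve Keq expr → x = -0.002744; check Q = 1.1560e+05
Then remove 0.5107 M of C.
Step 3:
                    M           C
  Initial     0.02227      0.7667
  Change    -0.003476    0.001159
  Equil        0.0188      0.7679
  solve Keq expr → x = 0.001159; check Q = 1.1560e+05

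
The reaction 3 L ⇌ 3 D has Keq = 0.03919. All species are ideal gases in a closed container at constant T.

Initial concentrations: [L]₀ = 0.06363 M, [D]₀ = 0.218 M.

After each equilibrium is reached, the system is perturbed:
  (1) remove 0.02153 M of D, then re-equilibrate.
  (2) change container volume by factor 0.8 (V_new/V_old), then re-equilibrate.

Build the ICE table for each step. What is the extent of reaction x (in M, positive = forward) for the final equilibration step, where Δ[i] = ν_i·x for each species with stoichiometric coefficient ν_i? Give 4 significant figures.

x = 0 M

Q₀ = 40.21 vs Keq = 0.03919 ⇒ Q>K, reverse
Step 1:
                   L          D
  Initial    0.06363      0.218
  Change      0.1466    -0.1466
  Equil       0.2102    0.07141
  solve Keq expr → x = -0.04886; check Q = 0.03919
Then remove 0.02153 M of D.
Step 2:
                   L          D
  Initial     0.2102    0.04988
  Change    -0.01607    0.01607
  Equil       0.1942    0.06595
  solve Keq expr → x = 0.005357; check Q = 0.03919
Then change container volume by factor 0.8 (V_new/V_old).
Step 3:
                   L          D
  Initial     0.2427    0.08243
  Change           0          0
  Equil       0.2427    0.08243
  solve Keq expr → x = 0; check Q = 0.03919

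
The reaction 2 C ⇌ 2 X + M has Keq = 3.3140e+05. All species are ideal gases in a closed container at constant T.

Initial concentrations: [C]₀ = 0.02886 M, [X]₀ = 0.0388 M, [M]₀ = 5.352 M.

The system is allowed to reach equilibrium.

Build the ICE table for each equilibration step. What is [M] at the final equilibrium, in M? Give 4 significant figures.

[M]_eq = 5.366 M

Q₀ = 9.674 vs Keq = 3.3140e+05 ⇒ Q<K, forward
Step 1:
                   C          X          M
  init       0.02886     0.0388      5.352
  Δ         -0.02859    0.02859    0.01429
  eq      2.7117e-04    0.06739      5.366
  solve Keq expr → x = 0.01429; check Q = 3.3140e+05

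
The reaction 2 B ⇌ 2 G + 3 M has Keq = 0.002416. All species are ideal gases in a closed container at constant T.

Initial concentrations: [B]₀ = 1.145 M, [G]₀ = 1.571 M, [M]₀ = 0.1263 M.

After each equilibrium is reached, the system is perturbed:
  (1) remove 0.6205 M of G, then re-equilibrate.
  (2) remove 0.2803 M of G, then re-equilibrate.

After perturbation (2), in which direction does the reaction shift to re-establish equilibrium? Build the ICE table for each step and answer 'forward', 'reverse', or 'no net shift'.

Direction: forward

Q₀ = 0.003793 vs Keq = 0.002416 ⇒ Q>K, reverse
Step 1:
                  B         G         M
  I           1.145     1.571    0.1263
  C         0.01095  -0.01095  -0.01642
  E           1.156      1.56    0.1099
  solve Keq expr → x = -0.005475; check Q = 0.002416
Then remove 0.6205 M of G.
Step 2:
                  B         G         M
  I           1.156    0.9396    0.1099
  C        -0.02608   0.02608   0.03912
  E            1.13    0.9656     0.149
  solve Keq expr → x = 0.01304; check Q = 0.002416
Then remove 0.2803 M of G.
Step 3:
                  B         G         M
  I            1.13    0.6853     0.149
  C        -0.02142   0.02142   0.03214
  E           1.108    0.7068    0.1811
  solve Keq expr → x = 0.01071; check Q = 0.002416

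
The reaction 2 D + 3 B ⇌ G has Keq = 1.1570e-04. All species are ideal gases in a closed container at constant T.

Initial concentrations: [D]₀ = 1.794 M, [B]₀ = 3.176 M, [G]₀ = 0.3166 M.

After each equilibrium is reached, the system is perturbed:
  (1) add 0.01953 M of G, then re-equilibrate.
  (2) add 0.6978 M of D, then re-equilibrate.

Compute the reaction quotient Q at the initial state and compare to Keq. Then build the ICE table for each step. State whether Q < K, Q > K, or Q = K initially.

Q₀ = 0.003071 vs Keq = 1.1570e-04 ⇒ Q>K, reverse
Step 1:
                   D          B          G
  init         1.794      3.176     0.3166
  Δ           0.5515     0.8273    -0.2758
  eq           2.346      4.003    0.04084
  solve Keq expr → x = -0.2758; check Q = 1.1570e-04
Then add 0.01953 M of G.
Step 2:
                   D          B          G
  init         2.346      4.003    0.06037
  Δ          0.03351    0.05026   -0.01675
  eq           2.379      4.054    0.04362
  solve Keq expr → x = -0.01675; check Q = 1.1570e-04
Then add 0.6978 M of D.
Step 3:
                   D          B          G
  init         3.077      4.054    0.04362
  Δ           -0.047    -0.0705     0.0235
  eq            3.03      3.983    0.06711
  solve Keq expr → x = 0.0235; check Q = 1.1570e-04

Q₀ = 0.003071; Q > K (proceeds reverse)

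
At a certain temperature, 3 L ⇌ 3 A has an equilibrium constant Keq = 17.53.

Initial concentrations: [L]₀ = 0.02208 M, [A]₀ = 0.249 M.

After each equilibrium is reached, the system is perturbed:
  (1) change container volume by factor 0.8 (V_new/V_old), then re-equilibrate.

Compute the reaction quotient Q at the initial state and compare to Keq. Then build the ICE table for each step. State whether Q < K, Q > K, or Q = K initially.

Q₀ = 1434; Q > K (proceeds reverse)

Q₀ = 1434 vs Keq = 17.53 ⇒ Q>K, reverse
Step 1:
                   L          A
  I          0.02208      0.249
  C          0.05327   -0.05327
  E          0.07535     0.1957
  solve Keq expr → x = -0.01776; check Q = 17.53
Then change container volume by factor 0.8 (V_new/V_old).
Step 2:
                   L          A
  I          0.09418     0.2447
  C                0          0
  E          0.09418     0.2447
  solve Keq expr → x = 0; check Q = 17.53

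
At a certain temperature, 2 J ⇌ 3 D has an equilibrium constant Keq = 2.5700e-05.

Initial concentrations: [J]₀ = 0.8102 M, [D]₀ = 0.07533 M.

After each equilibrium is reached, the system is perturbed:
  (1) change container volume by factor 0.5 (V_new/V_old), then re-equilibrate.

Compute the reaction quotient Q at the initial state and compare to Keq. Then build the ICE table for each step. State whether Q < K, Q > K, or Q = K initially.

Q₀ = 6.5121e-04 vs Keq = 2.5700e-05 ⇒ Q>K, reverse
Step 1:
                   J          D
  Initial     0.8102    0.07533
  Change     0.03267     -0.049
  Equil       0.8429    0.02633
  solve Keq expr → x = -0.01633; check Q = 2.5700e-05
Then change container volume by factor 0.5 (V_new/V_old).
Step 2:
                   J          D
  Initial      1.686    0.05266
  Change    0.007164   -0.01075
  Equil        1.693    0.04192
  solve Keq expr → x = -0.003582; check Q = 2.5700e-05

Q₀ = 6.5121e-04; Q > K (proceeds reverse)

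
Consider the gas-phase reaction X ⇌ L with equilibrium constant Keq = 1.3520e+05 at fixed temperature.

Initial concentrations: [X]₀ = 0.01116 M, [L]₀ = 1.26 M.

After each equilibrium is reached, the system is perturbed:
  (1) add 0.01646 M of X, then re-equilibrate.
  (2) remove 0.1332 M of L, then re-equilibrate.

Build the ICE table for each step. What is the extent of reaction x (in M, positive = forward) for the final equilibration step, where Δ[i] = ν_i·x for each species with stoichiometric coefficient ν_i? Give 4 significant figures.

x = 9.8520e-07 M

Q₀ = 112.9 vs Keq = 1.3520e+05 ⇒ Q<K, forward
Step 1:
                    X           L
  Initial     0.01116        1.26
  Change     -0.01115     0.01115
  Equil    9.4020e-06       1.271
  solve Keq expr → x = 0.01115; check Q = 1.3520e+05
Then add 0.01646 M of X.
Step 2:
                    X           L
  Initial     0.01647       1.271
  Change     -0.01646     0.01646
  Equil    9.5237e-06       1.288
  solve Keq expr → x = 0.01646; check Q = 1.3520e+05
Then remove 0.1332 M of L.
Step 3:
                    X           L
  Initial  9.5237e-06       1.154
  Change  -9.8520e-07  9.8520e-07
  Equil    8.5385e-06       1.154
  solve Keq expr → x = 9.8520e-07; check Q = 1.3520e+05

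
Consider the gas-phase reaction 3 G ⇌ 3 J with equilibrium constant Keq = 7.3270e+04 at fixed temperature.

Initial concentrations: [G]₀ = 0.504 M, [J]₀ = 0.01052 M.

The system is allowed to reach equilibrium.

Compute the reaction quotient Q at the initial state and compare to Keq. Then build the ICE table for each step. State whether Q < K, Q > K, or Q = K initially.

Q₀ = 9.0940e-06; Q < K (proceeds forward)

Q₀ = 9.0940e-06 vs Keq = 7.3270e+04 ⇒ Q<K, forward
Step 1:
                    G           J
  Initial       0.504     0.01052
  Change       -0.492       0.492
  Equil       0.01201      0.5025
  solve Keq expr → x = 0.164; check Q = 7.3270e+04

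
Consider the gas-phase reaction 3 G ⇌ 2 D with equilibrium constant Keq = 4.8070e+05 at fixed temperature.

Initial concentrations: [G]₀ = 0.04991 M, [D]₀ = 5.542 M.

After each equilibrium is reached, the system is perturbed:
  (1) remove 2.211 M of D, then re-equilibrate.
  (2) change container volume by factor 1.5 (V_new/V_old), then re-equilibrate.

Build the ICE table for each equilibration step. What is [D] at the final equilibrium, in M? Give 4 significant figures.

[D]_eq = 2.228 M

Q₀ = 2.4704e+05 vs Keq = 4.8070e+05 ⇒ Q<K, forward
Step 1:
                    G           D
  I           0.04991       5.542
  C           -0.0099      0.0066
  E           0.04001       5.549
  solve Keq expr → x = 0.0033; check Q = 4.8070e+05
Then remove 2.211 M of D.
Step 2:
                    G           D
  I           0.04001       3.338
  C          -0.01146    0.007637
  E           0.02855       3.345
  solve Keq expr → x = 0.003819; check Q = 4.8070e+05
Then change container volume by factor 1.5 (V_new/V_old).
Step 3:
                    G           D
  I           0.01904        2.23
  C          0.002743   -0.001829
  E           0.02178       2.228
  solve Keq expr → x = -9.1427e-04; check Q = 4.8070e+05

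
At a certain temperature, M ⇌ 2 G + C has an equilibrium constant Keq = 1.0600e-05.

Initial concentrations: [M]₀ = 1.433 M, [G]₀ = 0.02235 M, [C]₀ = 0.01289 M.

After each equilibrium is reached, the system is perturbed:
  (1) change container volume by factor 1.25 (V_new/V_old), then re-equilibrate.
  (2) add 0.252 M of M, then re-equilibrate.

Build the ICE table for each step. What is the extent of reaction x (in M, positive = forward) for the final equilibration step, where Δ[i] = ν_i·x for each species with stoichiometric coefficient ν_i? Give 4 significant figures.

Q₀ = 4.4933e-06 vs Keq = 1.0600e-05 ⇒ Q<K, forward
Step 1:
                   M          G          C
  init         1.433    0.02235    0.01289
  Δ        -0.003861   0.007722   0.003861
  eq           1.429    0.03007    0.01675
  solve Keq expr → x = 0.003861; check Q = 1.0600e-05
Then change container volume by factor 1.25 (V_new/V_old).
Step 2:
                   M          G          C
  init         1.143    0.02406     0.0134
  Δ         -0.00199   0.003979    0.00199
  eq           1.141    0.02804    0.01539
  solve Keq expr → x = 0.00199; check Q = 1.0600e-05
Then add 0.252 M of M.
Step 3:
                   M          G          C
  init         1.393    0.02804    0.01539
  Δ       -9.8987e-04    0.00198 9.8987e-04
  eq           1.392    0.03002    0.01638
  solve Keq expr → x = 9.8987e-04; check Q = 1.0600e-05

x = 9.8987e-04 M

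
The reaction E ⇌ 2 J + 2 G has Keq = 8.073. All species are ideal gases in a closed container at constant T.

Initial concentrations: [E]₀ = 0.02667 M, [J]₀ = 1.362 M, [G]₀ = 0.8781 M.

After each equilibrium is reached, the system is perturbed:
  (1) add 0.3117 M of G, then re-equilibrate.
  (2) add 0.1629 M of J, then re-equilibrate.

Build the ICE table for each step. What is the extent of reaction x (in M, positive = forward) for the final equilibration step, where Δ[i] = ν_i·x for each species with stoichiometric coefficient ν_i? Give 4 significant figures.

x = -0.01935 M

Q₀ = 53.63 vs Keq = 8.073 ⇒ Q>K, reverse
Step 1:
                  E         J         G
  Initial   0.02667     1.362    0.8781
  Change    0.07219   -0.1444   -0.1444
  Equil     0.09886     1.218    0.7337
  solve Keq expr → x = -0.07219; check Q = 8.073
Then add 0.3117 M of G.
Step 2:
                  E         J         G
  Initial   0.09886     1.218     1.045
  Change    0.04496  -0.08991  -0.08991
  Equil      0.1438     1.128    0.9555
  solve Keq expr → x = -0.04496; check Q = 8.073
Then add 0.1629 M of J.
Step 3:
                  E         J         G
  Initial    0.1438     1.291    0.9555
  Change    0.01935  -0.03871  -0.03871
  Equil      0.1632     1.252    0.9168
  solve Keq expr → x = -0.01935; check Q = 8.073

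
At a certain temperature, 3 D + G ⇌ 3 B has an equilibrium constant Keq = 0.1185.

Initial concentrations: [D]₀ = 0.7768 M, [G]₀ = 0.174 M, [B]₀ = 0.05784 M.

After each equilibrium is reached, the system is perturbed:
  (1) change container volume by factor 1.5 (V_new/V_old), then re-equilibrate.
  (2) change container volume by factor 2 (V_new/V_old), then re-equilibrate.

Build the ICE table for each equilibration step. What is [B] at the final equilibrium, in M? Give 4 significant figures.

Q₀ = 0.002373 vs Keq = 0.1185 ⇒ Q<K, forward
Step 1:
                  D         G         B
  init       0.7768     0.174   0.05784
  Δ         -0.1108  -0.03694    0.1108
  eq          0.666    0.1371    0.1687
  solve Keq expr → x = 0.03694; check Q = 0.1185
Then change container volume by factor 1.5 (V_new/V_old).
Step 2:
                  D         G         B
  init        0.444   0.09137    0.1124
  Δ         0.01059  0.003531  -0.01059
  eq         0.4546    0.0949    0.1018
  solve Keq expr → x = -0.003531; check Q = 0.1185
Then change container volume by factor 2 (V_new/V_old).
Step 3:
                  D         G         B
  init       0.2273   0.04745   0.05092
  Δ        0.008246  0.002749 -0.008246
  eq         0.2355    0.0502   0.04268
  solve Keq expr → x = -0.002749; check Q = 0.1185

[B]_eq = 0.04268 M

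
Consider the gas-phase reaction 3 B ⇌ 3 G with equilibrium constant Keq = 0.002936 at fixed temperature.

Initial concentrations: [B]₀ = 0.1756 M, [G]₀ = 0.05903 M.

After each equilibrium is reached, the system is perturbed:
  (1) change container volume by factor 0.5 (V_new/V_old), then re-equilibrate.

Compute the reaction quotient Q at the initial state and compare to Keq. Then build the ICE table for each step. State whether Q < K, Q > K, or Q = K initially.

Q₀ = 0.03799; Q > K (proceeds reverse)

Q₀ = 0.03799 vs Keq = 0.002936 ⇒ Q>K, reverse
Step 1:
                  B         G
  init       0.1756   0.05903
  Δ         0.02964  -0.02964
  eq         0.2052   0.02939
  solve Keq expr → x = -0.00988; check Q = 0.002936
Then change container volume by factor 0.5 (V_new/V_old).
Step 2:
                  B         G
  init       0.4105   0.05878
  Δ               0         0
  eq         0.4105   0.05878
  solve Keq expr → x = 0; check Q = 0.002936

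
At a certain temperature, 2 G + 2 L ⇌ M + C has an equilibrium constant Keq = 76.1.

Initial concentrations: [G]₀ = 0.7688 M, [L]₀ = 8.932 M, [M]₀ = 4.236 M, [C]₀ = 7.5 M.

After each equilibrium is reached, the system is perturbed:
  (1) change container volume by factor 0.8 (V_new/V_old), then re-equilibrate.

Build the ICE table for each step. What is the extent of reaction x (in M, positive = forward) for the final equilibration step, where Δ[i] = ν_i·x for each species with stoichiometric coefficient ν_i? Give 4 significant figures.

x = 0.01027 M

Q₀ = 0.6737 vs Keq = 76.1 ⇒ Q<K, forward
Step 1:
                  G         L         M         C
  I          0.7688     8.932     4.236       7.5
  C         -0.6855   -0.6855    0.3427    0.3427
  E          0.0833     8.247     4.579     7.843
  solve Keq expr → x = 0.3427; check Q = 76.1
Then change container volume by factor 0.8 (V_new/V_old).
Step 2:
                  G         L         M         C
  I          0.1041     10.31     5.723     9.803
  C        -0.02054  -0.02054   0.01027   0.01027
  E         0.08359     10.29     5.734     9.814
  solve Keq expr → x = 0.01027; check Q = 76.1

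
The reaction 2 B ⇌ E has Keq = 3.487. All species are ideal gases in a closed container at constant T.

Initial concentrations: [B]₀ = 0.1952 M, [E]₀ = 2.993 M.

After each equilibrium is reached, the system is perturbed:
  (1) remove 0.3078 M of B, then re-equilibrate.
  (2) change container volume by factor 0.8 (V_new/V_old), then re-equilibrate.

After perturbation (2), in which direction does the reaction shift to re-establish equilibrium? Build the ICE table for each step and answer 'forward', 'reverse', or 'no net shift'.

Direction: forward

Q₀ = 78.55 vs Keq = 3.487 ⇒ Q>K, reverse
Step 1:
                   B          E
  init        0.1952      2.993
  Δ           0.6773    -0.3386
  eq          0.8725      2.654
  solve Keq expr → x = -0.3386; check Q = 3.487
Then remove 0.3078 M of B.
Step 2:
                   B          E
  init        0.5647      2.654
  Δ           0.2841    -0.1421
  eq          0.8488      2.512
  solve Keq expr → x = -0.1421; check Q = 3.487
Then change container volume by factor 0.8 (V_new/V_old).
Step 3:
                   B          E
  init         1.061       3.14
  Δ          -0.1042    0.05209
  eq          0.9568      3.192
  solve Keq expr → x = 0.05209; check Q = 3.487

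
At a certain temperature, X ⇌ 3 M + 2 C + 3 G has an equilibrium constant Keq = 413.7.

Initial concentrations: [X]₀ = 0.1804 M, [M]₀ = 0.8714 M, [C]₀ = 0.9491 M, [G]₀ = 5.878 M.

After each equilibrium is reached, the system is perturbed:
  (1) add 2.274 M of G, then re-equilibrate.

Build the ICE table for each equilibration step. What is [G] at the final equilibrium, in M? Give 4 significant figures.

[G]_eq = 7.953 M

Q₀ = 671 vs Keq = 413.7 ⇒ Q>K, reverse
Step 1:
                    X           M           C           G
  init         0.1804      0.8714      0.9491       5.878
  Δ           0.02216    -0.06647    -0.04431    -0.06647
  eq           0.2026      0.8049      0.9048       5.812
  solve Keq expr → x = -0.02216; check Q = 413.7
Then add 2.274 M of G.
Step 2:
                    X           M           C           G
  init         0.2026      0.8049      0.9048       8.086
  Δ           0.04412     -0.1324    -0.08824     -0.1324
  eq           0.2467      0.6726      0.8166       7.953
  solve Keq expr → x = -0.04412; check Q = 413.7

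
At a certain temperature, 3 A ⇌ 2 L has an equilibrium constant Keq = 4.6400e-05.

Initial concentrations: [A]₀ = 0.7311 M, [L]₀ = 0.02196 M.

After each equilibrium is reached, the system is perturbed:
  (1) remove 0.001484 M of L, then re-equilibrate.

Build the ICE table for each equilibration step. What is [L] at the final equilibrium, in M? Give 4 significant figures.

Q₀ = 0.001234 vs Keq = 4.6400e-05 ⇒ Q>K, reverse
Step 1:
                  A         L
  Initial    0.7311   0.02196
  Change    0.02621  -0.01747
  Equil      0.7573  0.004489
  solve Keq expr → x = -0.008735; check Q = 4.6400e-05
Then remove 0.001484 M of L.
Step 2:
                  A         L
  Initial    0.7573  0.003005
  Change  -0.002197  0.001464
  Equil      0.7551   0.00447
  solve Keq expr → x = 7.3224e-04; check Q = 4.6400e-05

[L]_eq = 0.00447 M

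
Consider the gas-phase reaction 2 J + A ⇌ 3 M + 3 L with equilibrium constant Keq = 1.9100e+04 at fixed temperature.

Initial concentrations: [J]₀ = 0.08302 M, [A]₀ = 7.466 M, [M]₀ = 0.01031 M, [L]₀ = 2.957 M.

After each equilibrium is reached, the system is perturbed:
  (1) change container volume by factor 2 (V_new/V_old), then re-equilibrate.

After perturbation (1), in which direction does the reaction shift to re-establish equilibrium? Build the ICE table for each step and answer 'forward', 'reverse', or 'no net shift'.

Q₀ = 5.5065e-04 vs Keq = 1.9100e+04 ⇒ Q<K, forward
Step 1:
                    J           A           M           L
  I           0.08302       7.466     0.01031       2.957
  C          -0.08232    -0.04116      0.1235      0.1235
  E        7.0256e-04       7.425      0.1338        3.08
  solve Keq expr → x = 0.04116; check Q = 1.9100e+04
Then change container volume by factor 2 (V_new/V_old).
Step 2:
                    J           A           M           L
  I        3.5128e-04       3.712     0.06689        1.54
  C       -2.2609e-04 -1.1305e-04  3.3914e-04  3.3914e-04
  E        1.2519e-04       3.712     0.06723       1.541
  solve Keq expr → x = 1.1305e-04; check Q = 1.9100e+04

Direction: forward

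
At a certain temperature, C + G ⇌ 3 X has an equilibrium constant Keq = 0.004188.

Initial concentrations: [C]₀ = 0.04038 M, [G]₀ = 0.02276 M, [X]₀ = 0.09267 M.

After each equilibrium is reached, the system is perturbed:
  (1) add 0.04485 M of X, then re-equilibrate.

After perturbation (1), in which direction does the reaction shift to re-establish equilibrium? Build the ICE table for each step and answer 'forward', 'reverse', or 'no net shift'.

Direction: reverse

Q₀ = 0.8659 vs Keq = 0.004188 ⇒ Q>K, reverse
Step 1:
                   C          G          X
  I          0.04038    0.02276    0.09267
  C          0.02321    0.02321   -0.06962
  E          0.06359    0.04597    0.02305
  solve Keq expr → x = -0.02321; check Q = 0.004188
Then add 0.04485 M of X.
Step 2:
                   C          G          X
  I          0.06359    0.04597     0.0679
  C          0.01369    0.01369   -0.04107
  E          0.07728    0.05966    0.02683
  solve Keq expr → x = -0.01369; check Q = 0.004188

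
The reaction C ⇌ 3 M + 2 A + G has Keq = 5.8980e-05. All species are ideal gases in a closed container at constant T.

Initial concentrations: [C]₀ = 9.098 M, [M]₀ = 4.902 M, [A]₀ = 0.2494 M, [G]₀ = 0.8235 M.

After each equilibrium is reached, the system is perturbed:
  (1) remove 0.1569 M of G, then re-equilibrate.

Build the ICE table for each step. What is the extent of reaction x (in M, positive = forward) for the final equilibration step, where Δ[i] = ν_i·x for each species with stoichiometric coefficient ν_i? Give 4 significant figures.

Q₀ = 0.6632 vs Keq = 5.8980e-05 ⇒ Q>K, reverse
Step 1:
                   C          M          A          G
  I            9.098      4.902     0.2494     0.8235
  C           0.1233    -0.3698    -0.2465    -0.1233
  E            9.221      4.532   0.002888     0.7002
  solve Keq expr → x = -0.1233; check Q = 5.8980e-05
Then remove 0.1569 M of G.
Step 2:
                   C          M          A          G
  I            9.221      4.532   0.002888     0.5433
  C       -1.9468e-04 5.8405e-04 3.8937e-04 1.9468e-04
  E            9.221      4.533   0.003278     0.5435
  solve Keq expr → x = 1.9468e-04; check Q = 5.8980e-05

x = 1.9468e-04 M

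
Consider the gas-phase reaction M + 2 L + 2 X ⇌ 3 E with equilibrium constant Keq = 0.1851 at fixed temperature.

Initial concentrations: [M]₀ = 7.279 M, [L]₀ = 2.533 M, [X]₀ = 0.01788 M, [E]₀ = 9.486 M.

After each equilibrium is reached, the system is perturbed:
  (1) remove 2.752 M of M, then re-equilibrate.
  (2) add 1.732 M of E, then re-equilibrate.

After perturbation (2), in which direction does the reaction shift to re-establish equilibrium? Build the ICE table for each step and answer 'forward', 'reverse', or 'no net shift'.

Q₀ = 5.7171e+04 vs Keq = 0.1851 ⇒ Q>K, reverse
Step 1:
                  M         L         X         E
  Initial     7.279     2.533   0.01788     9.486
  Change      1.178     2.356     2.356    -3.534
  Equil       8.457     4.889     2.374     5.952
  solve Keq expr → x = -1.178; check Q = 0.1851
Then remove 2.752 M of M.
Step 2:
                  M         L         X         E
  Initial     5.705     4.889     2.374     5.952
  Change    0.09492    0.1898    0.1898   -0.2848
  Equil         5.8     5.079     2.564     5.667
  solve Keq expr → x = -0.09492; check Q = 0.1851
Then add 1.732 M of E.
Step 3:
                  M         L         X         E
  Initial       5.8     5.079     2.564     7.399
  Change     0.2199    0.4398    0.4398   -0.6596
  Equil        6.02     5.519     3.003      6.74
  solve Keq expr → x = -0.2199; check Q = 0.1851

Direction: reverse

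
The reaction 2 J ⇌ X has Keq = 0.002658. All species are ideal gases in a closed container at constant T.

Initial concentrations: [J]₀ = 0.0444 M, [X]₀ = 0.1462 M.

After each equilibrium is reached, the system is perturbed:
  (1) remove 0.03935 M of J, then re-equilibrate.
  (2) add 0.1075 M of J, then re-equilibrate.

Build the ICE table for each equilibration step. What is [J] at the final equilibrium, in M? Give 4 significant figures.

[J]_eq = 0.4041 M

Q₀ = 74.16 vs Keq = 0.002658 ⇒ Q>K, reverse
Step 1:
                   J          X
  Initial     0.0444     0.1462
  Change      0.2918    -0.1459
  Equil       0.3362 3.0043e-04
  solve Keq expr → x = -0.1459; check Q = 0.002658
Then remove 0.03935 M of J.
Step 2:
                   J          X
  Initial     0.2968 3.0043e-04
  Change  1.3201e-04 -6.6004e-05
  Equil        0.297 2.3443e-04
  solve Keq expr → x = -6.6004e-05; check Q = 0.002658
Then add 0.1075 M of J.
Step 3:
                   J          X
  Initial     0.4045 2.3443e-04
  Change  -3.9915e-04 1.9957e-04
  Equil       0.4041 4.3400e-04
  solve Keq expr → x = 1.9957e-04; check Q = 0.002658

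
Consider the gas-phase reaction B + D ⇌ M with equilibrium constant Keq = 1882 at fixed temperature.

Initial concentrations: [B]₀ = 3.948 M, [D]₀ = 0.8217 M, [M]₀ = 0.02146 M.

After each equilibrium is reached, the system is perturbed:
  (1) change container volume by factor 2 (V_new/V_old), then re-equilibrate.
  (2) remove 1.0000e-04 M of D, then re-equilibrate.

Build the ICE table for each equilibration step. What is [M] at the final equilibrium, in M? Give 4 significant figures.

[M]_eq = 0.4213 M

Q₀ = 0.006615 vs Keq = 1882 ⇒ Q<K, forward
Step 1:
                   B          D          M
  I            3.948     0.8217    0.02146
  C          -0.8216    -0.8216     0.8216
  E            3.126 1.4327e-04      0.843
  solve Keq expr → x = 0.8216; check Q = 1882
Then change container volume by factor 2 (V_new/V_old).
Step 2:
                   B          D          M
  I            1.563 7.1637e-05     0.4215
  C       7.1606e-05 7.1606e-05 -7.1606e-05
  E            1.563 1.4324e-04     0.4214
  solve Keq expr → x = -7.1606e-05; check Q = 1882
Then remove 1.0000e-04 M of D.
Step 3:
                   B          D          M
  I            1.563 4.3243e-05     0.4214
  C       9.9957e-05 9.9957e-05 -9.9957e-05
  E            1.563 1.4320e-04     0.4213
  solve Keq expr → x = -9.9957e-05; check Q = 1882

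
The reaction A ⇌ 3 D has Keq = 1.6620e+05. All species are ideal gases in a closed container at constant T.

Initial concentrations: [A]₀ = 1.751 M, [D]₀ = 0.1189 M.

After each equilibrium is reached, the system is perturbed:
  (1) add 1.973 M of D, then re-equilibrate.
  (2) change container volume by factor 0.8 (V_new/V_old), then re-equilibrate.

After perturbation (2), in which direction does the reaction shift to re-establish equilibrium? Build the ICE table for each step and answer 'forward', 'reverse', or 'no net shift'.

Direction: reverse

Q₀ = 9.5997e-04 vs Keq = 1.6620e+05 ⇒ Q<K, forward
Step 1:
                    A           D
  I             1.751      0.1189
  C             -1.75        5.25
  E        9.3127e-04       5.369
  solve Keq expr → x = 1.75; check Q = 1.6620e+05
Then add 1.973 M of D.
Step 2:
                    A           D
  I        9.3127e-04       7.342
  C          0.001446   -0.004338
  E          0.002377       7.338
  solve Keq expr → x = -0.001446; check Q = 1.6620e+05
Then change container volume by factor 0.8 (V_new/V_old).
Step 3:
                    A           D
  I          0.002971       9.172
  C          0.001664   -0.004992
  E          0.004635       9.167
  solve Keq expr → x = -0.001664; check Q = 1.6620e+05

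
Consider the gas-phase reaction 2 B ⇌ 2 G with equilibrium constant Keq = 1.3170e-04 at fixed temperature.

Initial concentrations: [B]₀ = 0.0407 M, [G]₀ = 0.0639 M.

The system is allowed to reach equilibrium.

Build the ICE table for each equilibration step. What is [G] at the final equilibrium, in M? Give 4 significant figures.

Q₀ = 2.465 vs Keq = 1.3170e-04 ⇒ Q>K, reverse
Step 1:
                  B         G
  init       0.0407    0.0639
  Δ         0.06271  -0.06271
  eq         0.1034  0.001187
  solve Keq expr → x = -0.03136; check Q = 1.3170e-04

[G]_eq = 0.001187 M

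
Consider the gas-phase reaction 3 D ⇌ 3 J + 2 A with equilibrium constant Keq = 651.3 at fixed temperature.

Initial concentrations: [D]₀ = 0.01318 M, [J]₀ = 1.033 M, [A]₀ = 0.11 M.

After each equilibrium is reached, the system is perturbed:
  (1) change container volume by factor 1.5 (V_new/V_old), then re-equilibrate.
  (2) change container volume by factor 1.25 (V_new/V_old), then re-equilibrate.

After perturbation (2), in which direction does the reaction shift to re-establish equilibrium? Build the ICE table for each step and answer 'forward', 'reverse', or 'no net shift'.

Direction: forward

Q₀ = 5826 vs Keq = 651.3 ⇒ Q>K, reverse
Step 1:
                   D          J          A
  Initial    0.01318      1.033       0.11
  Change     0.01247   -0.01247  -0.008313
  Equil      0.02565      1.021     0.1017
  solve Keq expr → x = -0.004156; check Q = 651.3
Then change container volume by factor 1.5 (V_new/V_old).
Step 2:
                   D          J          A
  Initial     0.0171     0.6804    0.06779
  Change   -0.003666   0.003666   0.002444
  Equil      0.01343      0.684    0.07024
  solve Keq expr → x = 0.001222; check Q = 651.3
Then change container volume by factor 1.25 (V_new/V_old).
Step 3:
                   D          J          A
  Initial    0.01075     0.5472    0.05619
  Change   -0.001363   0.001363 9.0840e-04
  Equil     0.009384     0.5486     0.0571
  solve Keq expr → x = 4.5420e-04; check Q = 651.3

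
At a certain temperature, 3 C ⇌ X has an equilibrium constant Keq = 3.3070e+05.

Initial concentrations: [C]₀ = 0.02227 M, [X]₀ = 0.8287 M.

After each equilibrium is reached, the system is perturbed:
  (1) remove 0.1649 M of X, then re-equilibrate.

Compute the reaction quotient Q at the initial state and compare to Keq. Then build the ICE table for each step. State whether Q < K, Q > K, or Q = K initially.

Q₀ = 7.5030e+04 vs Keq = 3.3070e+05 ⇒ Q<K, forward
Step 1:
                  C         X
  init      0.02227    0.8287
  Δ       -0.008671   0.00289
  eq         0.0136    0.8316
  solve Keq expr → x = 0.00289; check Q = 3.3070e+05
Then remove 0.1649 M of X.
Step 2:
                  C         X
  init       0.0136    0.6667
  Δ       -9.6378e-04 3.2126e-04
  eq        0.01263     0.667
  solve Keq expr → x = 3.2126e-04; check Q = 3.3070e+05

Q₀ = 7.5030e+04; Q < K (proceeds forward)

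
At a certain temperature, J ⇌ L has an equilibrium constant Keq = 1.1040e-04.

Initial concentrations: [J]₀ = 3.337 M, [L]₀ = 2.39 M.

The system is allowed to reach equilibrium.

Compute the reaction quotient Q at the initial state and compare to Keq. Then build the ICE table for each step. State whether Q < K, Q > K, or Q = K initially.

Q₀ = 0.7162; Q > K (proceeds reverse)

Q₀ = 0.7162 vs Keq = 1.1040e-04 ⇒ Q>K, reverse
Step 1:
                  J         L
  Initial     3.337      2.39
  Change      2.389    -2.389
  Equil       5.726 6.3219e-04
  solve Keq expr → x = -2.389; check Q = 1.1040e-04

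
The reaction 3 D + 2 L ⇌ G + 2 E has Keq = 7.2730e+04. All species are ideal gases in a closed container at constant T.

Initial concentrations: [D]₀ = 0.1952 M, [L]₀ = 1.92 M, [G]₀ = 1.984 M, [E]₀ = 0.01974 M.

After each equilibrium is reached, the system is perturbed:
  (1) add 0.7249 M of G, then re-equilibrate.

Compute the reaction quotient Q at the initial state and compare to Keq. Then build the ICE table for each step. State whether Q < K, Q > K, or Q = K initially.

Q₀ = 0.0282; Q < K (proceeds forward)

Q₀ = 0.0282 vs Keq = 7.2730e+04 ⇒ Q<K, forward
Step 1:
                    D           L           G           E
  I            0.1952        1.92       1.984     0.01974
  C           -0.1895     -0.1263     0.06316      0.1263
  E          0.005715       1.794       2.047      0.1461
  solve Keq expr → x = 0.06316; check Q = 7.2730e+04
Then add 0.7249 M of G.
Step 2:
                    D           L           G           E
  I          0.005715       1.794       2.772      0.1461
  C        5.9512e-04  3.9674e-04 -1.9837e-04 -3.9674e-04
  E           0.00631       1.794       2.772      0.1457
  solve Keq expr → x = -1.9837e-04; check Q = 7.2730e+04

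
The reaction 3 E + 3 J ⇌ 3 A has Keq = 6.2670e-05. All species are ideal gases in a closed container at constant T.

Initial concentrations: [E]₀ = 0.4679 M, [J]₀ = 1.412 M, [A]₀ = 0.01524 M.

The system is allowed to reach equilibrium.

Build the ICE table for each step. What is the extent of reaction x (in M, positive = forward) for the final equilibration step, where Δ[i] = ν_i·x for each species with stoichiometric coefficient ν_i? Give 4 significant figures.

Q₀ = 1.2274e-05 vs Keq = 6.2670e-05 ⇒ Q<K, forward
Step 1:
                    E           J           A
  Initial      0.4679       1.412     0.01524
  Change     -0.01024    -0.01024     0.01024
  Equil        0.4577       1.402     0.02548
  solve Keq expr → x = 0.003414; check Q = 6.2670e-05

x = 0.003414 M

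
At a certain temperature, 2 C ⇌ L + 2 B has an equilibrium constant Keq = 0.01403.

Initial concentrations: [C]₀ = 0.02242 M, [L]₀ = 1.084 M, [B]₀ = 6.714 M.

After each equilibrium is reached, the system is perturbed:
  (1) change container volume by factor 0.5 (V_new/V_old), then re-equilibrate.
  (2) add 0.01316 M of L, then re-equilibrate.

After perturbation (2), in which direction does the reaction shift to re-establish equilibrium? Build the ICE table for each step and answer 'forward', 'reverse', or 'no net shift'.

Direction: reverse

Q₀ = 9.7212e+04 vs Keq = 0.01403 ⇒ Q>K, reverse
Step 1:
                    C           L           B
  I           0.02242       1.084       6.714
  C             2.162      -1.081      -2.162
  E             2.184    0.003229       4.552
  solve Keq expr → x = -1.081; check Q = 0.01403
Then change container volume by factor 0.5 (V_new/V_old).
Step 2:
                    C           L           B
  I             4.368    0.006458       9.105
  C           0.00643   -0.003215    -0.00643
  E             4.374    0.003243       9.098
  solve Keq expr → x = -0.003215; check Q = 0.01403
Then add 0.01316 M of L.
Step 3:
                    C           L           B
  I             4.374      0.0164       9.098
  C            0.0262     -0.0131     -0.0262
  E             4.401    0.003301       9.072
  solve Keq expr → x = -0.0131; check Q = 0.01403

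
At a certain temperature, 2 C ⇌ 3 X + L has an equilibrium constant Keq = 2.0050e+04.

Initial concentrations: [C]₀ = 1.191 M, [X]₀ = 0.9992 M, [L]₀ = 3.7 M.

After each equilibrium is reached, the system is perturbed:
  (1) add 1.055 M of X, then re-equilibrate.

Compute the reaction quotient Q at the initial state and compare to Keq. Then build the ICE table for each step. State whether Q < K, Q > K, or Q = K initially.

Q₀ = 2.602; Q < K (proceeds forward)

Q₀ = 2.602 vs Keq = 2.0050e+04 ⇒ Q<K, forward
Step 1:
                  C         X         L
  init        1.191    0.9992       3.7
  Δ          -1.127      1.69    0.5633
  eq        0.06431     2.689     4.263
  solve Keq expr → x = 0.5633; check Q = 2.0050e+04
Then add 1.055 M of X.
Step 2:
                  C         X         L
  init      0.06431     3.744     4.263
  Δ         0.03866  -0.05799  -0.01933
  eq          0.103     3.686     4.244
  solve Keq expr → x = -0.01933; check Q = 2.0050e+04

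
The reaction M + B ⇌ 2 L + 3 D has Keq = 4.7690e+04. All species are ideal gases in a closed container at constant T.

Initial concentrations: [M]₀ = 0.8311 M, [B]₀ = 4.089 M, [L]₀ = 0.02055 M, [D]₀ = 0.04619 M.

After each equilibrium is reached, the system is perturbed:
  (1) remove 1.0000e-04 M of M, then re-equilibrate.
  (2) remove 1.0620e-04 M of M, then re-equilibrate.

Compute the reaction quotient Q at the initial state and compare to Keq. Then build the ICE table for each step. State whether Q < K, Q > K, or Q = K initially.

Q₀ = 1.2246e-08; Q < K (proceeds forward)

Q₀ = 1.2246e-08 vs Keq = 4.7690e+04 ⇒ Q<K, forward
Step 1:
                   M          B          L          D
  Initial     0.8311      4.089    0.02055    0.04619
  Change     -0.8308    -0.8308      1.662      2.492
  Equil   2.9793e-04      3.258      1.682      2.539
  solve Keq expr → x = 0.8308; check Q = 4.7690e+04
Then remove 1.0000e-04 M of M.
Step 2:
                   M          B          L          D
  Initial 1.9793e-04      3.258      1.682      2.539
  Change  9.9815e-05 9.9815e-05 -1.9963e-04 -2.9944e-04
  Equil   2.9774e-04      3.258      1.682      2.538
  solve Keq expr → x = -9.9815e-05; check Q = 4.7690e+04
Then remove 1.0620e-04 M of M.
Step 3:
                   M          B          L          D
  Initial 1.9154e-04      3.258      1.682      2.538
  Change  1.0600e-04 1.0600e-04 -2.1201e-04 -3.1801e-04
  Equil   2.9754e-04      3.258      1.682      2.538
  solve Keq expr → x = -1.0600e-04; check Q = 4.7690e+04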